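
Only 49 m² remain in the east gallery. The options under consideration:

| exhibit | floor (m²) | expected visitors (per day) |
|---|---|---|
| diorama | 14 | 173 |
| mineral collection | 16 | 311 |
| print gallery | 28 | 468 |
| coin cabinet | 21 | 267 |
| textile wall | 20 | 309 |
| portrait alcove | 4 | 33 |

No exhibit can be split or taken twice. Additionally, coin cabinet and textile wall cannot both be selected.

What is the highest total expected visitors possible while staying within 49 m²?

Mineral collection + print gallery + portrait alcove uses 48 of the 49 m² and totals 812.
Every other selection either busts 49 m² or breaks a pairing rule or fails to beat 812.

812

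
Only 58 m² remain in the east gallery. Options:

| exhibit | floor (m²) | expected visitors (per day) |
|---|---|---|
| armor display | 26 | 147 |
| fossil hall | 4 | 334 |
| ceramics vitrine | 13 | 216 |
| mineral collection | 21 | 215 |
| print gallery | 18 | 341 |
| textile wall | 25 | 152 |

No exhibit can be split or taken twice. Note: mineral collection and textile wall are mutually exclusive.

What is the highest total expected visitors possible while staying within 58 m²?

Taking fossil hall + ceramics vitrine + mineral collection + print gallery: 56 m² used, 1106 in expected visitors.

1106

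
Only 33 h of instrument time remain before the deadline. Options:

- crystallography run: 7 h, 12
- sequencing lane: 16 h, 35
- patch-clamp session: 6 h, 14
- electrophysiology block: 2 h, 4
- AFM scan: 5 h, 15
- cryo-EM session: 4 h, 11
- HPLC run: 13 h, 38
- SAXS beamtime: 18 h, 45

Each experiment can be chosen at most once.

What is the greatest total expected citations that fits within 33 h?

By expected citations per h: AFM scan 3.00, HPLC run 2.92, cryo-EM session 2.75, SAXS beamtime 2.50 lead.
Filling by ratio: patch-clamp session + electrophysiology block + AFM scan + cryo-EM session + HPLC run for 82, with 3 h left unused.
Replace patch-clamp session and AFM scan and cryo-EM session with SAXS beamtime: the trade gains 5 net, giving 87 at 33 h.

87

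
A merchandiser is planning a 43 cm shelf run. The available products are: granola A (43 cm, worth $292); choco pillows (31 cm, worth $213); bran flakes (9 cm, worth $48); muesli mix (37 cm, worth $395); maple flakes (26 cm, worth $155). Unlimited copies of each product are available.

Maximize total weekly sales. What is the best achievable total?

395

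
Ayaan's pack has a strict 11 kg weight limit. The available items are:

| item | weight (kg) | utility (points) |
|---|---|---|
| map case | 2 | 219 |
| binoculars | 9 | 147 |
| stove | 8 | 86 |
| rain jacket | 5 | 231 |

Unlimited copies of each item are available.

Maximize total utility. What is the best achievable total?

1095

Taking 5×map case: 10 kg used, 1095 in utility.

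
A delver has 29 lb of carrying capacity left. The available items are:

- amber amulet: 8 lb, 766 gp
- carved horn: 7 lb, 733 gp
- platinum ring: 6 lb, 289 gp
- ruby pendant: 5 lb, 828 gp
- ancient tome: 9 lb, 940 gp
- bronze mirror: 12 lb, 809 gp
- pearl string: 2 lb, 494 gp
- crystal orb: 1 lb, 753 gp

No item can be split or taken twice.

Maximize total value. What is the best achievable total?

3863

Greedy by ratio would take carved horn + ruby pendant + ancient tome + pearl string + crystal orb: 24 lb used, total 3748.
Replace ancient tome with amber amulet + platinum ring: the trade gains 115 net, giving 3863 at 29 lb.
An exhaustive check of the 256 subsets confirms 3863.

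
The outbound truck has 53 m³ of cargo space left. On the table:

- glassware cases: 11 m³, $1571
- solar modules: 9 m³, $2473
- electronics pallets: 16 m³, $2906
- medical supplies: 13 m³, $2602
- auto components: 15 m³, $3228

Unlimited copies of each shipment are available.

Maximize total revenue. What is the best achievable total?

13120

Taking the top-ratio shipments first gives 5×solar modules for 12365 (45 m³).
The 9 m³ tied up in solar modules is better spent on auto components — total rises to 13120 (51 m³).
Every other selection either busts 53 m³ or fails to beat 13120.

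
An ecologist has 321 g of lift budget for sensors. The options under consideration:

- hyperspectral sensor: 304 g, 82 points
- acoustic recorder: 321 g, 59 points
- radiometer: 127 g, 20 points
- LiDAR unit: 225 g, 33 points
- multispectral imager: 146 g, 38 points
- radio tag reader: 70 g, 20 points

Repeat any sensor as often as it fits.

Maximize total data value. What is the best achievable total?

82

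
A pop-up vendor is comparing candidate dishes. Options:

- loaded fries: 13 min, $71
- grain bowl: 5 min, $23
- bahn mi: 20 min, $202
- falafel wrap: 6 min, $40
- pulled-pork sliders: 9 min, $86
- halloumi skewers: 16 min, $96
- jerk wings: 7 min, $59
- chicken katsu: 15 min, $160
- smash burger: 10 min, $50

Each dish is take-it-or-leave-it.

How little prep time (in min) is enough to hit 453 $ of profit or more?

Need the lightest bundle worth ≥ 453.
bahn mi + falafel wrap + jerk wings + chicken katsu reaches 461 using 48 min.
No combination under 48 min hits 453.

48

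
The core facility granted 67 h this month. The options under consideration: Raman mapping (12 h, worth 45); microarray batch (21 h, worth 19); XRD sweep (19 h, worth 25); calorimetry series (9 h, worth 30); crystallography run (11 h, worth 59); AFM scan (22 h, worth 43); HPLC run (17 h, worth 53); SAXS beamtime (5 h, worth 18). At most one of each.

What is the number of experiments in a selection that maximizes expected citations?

5

Best achievable expected citations is 218.
For example Raman mapping + crystallography run + AFM scan + HPLC run + SAXS beamtime achieves it, using 67 h.
Any selection reaching 218 contains exactly 5 experiments.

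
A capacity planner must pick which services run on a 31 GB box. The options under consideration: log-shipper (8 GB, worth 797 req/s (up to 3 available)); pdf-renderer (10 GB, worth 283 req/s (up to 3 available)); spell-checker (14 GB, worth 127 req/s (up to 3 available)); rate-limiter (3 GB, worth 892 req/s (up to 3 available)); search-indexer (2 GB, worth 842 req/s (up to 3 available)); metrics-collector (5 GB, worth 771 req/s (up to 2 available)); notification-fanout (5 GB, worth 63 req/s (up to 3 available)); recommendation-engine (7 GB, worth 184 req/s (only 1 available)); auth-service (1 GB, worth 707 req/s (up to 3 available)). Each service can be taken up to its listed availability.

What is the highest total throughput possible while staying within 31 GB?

By throughput per GB: auth-service 707.00, search-indexer 421.00, rate-limiter 297.33, metrics-collector 154.20 lead.
Taking the top-ratio services first gives 3×rate-limiter + 3×search-indexer + 2×metrics-collector + 3×auth-service for 8865 (28 GB).
Replace metrics-collector with log-shipper: the trade gains 26 net, giving 8891 at 31 GB.

8891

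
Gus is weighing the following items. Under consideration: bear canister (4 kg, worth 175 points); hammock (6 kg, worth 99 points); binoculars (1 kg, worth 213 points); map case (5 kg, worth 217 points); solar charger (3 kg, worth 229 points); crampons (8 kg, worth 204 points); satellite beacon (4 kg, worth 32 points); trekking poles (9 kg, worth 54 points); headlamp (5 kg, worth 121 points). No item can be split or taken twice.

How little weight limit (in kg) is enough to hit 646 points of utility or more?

9

Need the lightest bundle worth ≥ 646.
Taking binoculars + map case + solar charger gives 659 (≥ 646) for 9 kg.
Any bundle with less than 9 kg falls short of 646.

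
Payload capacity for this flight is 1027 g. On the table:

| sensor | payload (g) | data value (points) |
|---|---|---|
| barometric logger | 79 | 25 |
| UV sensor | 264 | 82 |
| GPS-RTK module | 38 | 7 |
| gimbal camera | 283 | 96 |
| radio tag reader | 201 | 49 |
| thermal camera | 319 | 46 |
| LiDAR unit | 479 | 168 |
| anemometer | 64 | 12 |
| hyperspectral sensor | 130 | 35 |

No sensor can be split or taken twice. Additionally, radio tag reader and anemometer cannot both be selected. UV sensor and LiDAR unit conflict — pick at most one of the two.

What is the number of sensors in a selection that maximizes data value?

The maximum data value within 1027 g is 331.
One optimal bundle: barometric logger + GPS-RTK module + gimbal camera + LiDAR unit + hyperspectral sensor (1009 g).
Any selection reaching 331 contains exactly 5 sensors.

5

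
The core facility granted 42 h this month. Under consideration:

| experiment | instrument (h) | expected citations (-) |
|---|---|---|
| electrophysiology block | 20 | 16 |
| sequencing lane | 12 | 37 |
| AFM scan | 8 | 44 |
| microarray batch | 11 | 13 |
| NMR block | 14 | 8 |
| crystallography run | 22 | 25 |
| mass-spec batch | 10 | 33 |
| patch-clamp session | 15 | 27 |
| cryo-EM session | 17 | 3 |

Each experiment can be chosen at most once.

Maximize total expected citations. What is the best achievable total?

Taking sequencing lane + AFM scan + microarray batch + mass-spec batch: 41 h used, 127 in expected citations.
An exhaustive check of the 512 subsets confirms 127.

127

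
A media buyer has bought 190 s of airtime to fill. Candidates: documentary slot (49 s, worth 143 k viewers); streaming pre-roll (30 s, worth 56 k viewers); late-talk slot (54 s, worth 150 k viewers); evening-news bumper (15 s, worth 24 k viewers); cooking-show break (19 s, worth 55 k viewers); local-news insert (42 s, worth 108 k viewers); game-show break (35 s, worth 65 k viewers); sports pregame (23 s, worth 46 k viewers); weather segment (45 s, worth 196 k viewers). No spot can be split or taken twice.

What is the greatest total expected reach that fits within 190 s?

597

A density-first pass picks documentary slot + late-talk slot + cooking-show break + sports pregame + weather segment — 590 at 190 s.
Dropping cooking-show break and sports pregame frees 42 s; slotting in local-news insert (42 s) lifts the total to 597 at 190 s.
An exhaustive check of the 512 subsets confirms 597.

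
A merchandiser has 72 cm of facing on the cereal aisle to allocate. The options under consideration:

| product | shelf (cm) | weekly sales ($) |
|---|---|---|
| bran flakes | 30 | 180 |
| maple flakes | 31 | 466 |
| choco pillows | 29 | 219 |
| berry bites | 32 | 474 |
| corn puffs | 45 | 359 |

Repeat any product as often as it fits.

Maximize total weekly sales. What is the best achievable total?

948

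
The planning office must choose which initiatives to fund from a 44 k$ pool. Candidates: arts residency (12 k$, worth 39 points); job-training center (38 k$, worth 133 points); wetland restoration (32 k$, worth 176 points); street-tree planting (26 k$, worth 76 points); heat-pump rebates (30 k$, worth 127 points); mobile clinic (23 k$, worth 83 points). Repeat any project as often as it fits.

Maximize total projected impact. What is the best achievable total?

215

Best packing: arts residency + wetland restoration — 44 k$, 215 total.
That's the maximum — no swap from here does better than 215.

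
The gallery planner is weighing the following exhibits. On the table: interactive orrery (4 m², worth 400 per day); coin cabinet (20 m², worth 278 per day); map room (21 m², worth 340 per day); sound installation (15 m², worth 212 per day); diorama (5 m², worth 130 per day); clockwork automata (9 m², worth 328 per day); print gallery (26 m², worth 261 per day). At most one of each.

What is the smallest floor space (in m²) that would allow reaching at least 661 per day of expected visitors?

13

Minimise m² subject to total expected visitors ≥ 661.
interactive orrery + clockwork automata reaches 728 using 13 m².
No combination under 13 m² hits 661.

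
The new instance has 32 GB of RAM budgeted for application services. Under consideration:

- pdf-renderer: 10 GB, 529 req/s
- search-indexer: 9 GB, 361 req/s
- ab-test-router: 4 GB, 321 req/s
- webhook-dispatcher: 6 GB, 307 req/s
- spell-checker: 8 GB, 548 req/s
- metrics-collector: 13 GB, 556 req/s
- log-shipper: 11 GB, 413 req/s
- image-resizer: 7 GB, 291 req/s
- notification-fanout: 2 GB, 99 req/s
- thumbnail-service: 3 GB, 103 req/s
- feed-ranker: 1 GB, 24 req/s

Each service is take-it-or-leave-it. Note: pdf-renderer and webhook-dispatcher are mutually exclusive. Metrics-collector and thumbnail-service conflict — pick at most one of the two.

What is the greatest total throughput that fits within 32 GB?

1812

By throughput per GB: ab-test-router 80.25, spell-checker 68.50, pdf-renderer 52.90 lead.
Best packing: pdf-renderer + ab-test-router + spell-checker + image-resizer + notification-fanout + feed-ranker — 32 GB, 1812 total.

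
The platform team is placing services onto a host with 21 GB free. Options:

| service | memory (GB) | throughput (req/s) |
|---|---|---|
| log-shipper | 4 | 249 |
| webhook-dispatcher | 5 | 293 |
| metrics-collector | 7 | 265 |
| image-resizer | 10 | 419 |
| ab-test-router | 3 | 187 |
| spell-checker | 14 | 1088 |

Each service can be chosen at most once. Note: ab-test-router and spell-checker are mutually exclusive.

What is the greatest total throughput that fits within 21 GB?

1381

Taking webhook-dispatcher + spell-checker: 19 GB used, 1381 in throughput.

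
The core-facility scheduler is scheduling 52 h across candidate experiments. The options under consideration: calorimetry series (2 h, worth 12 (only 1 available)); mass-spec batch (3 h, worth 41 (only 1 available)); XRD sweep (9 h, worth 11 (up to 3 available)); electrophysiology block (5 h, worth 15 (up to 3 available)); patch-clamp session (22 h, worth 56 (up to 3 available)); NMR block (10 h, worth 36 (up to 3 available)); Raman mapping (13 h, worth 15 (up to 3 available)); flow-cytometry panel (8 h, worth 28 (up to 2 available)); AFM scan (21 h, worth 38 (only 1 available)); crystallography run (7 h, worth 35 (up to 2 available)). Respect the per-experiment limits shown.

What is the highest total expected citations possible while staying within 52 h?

A density-first pass picks calorimetry series + mass-spec batch + 3×NMR block + 2×crystallography run — 231 at 49 h.
Replace NMR block with electrophysiology block + flow-cytometry panel: the trade gains 7 net, giving 238 at 52 h.
That's the maximum — no swap from here does better than 238.

238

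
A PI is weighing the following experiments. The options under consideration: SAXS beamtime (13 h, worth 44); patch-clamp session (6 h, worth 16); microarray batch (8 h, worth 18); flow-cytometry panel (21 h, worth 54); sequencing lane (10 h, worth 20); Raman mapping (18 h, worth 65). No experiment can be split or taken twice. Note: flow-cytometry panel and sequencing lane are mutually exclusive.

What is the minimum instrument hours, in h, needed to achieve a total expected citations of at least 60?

18

Minimise h subject to total expected citations ≥ 60.
Raman mapping reaches 65 using 18 h.
No combination under 18 h hits 60.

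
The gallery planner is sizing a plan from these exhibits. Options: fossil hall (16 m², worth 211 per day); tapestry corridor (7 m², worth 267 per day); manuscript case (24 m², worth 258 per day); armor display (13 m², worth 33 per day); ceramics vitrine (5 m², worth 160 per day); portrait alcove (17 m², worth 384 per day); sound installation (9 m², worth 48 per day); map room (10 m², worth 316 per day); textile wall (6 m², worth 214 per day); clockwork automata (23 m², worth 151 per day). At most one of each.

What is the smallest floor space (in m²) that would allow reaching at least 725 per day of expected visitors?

22

Minimise m² subject to total expected visitors ≥ 725.
tapestry corridor + ceramics vitrine + map room reaches 743 using 22 m².
No combination under 22 m² hits 725.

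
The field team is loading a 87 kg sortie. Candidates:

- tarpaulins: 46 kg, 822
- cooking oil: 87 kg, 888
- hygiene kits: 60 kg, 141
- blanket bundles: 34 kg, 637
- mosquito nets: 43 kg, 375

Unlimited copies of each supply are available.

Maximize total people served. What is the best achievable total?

1459

Greedy by ratio would take 2×blanket bundles: 68 kg used, total 1274.
The 34 kg tied up in blanket bundles is better spent on tarpaulins — total rises to 1459 (80 kg).
No other feasible combination exceeds 1459.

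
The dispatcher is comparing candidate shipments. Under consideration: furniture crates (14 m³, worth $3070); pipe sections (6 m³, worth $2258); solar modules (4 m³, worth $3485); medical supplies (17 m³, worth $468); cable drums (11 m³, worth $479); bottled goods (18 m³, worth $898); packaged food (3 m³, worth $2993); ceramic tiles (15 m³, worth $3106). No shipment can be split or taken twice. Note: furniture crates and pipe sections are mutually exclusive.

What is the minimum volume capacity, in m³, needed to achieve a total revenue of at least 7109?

Minimise m³ subject to total revenue ≥ 7109.
Taking pipe sections + solar modules + packaged food gives 8736 (≥ 7109) for 13 m³.
Any bundle with less than 13 m³ falls short of 7109.

13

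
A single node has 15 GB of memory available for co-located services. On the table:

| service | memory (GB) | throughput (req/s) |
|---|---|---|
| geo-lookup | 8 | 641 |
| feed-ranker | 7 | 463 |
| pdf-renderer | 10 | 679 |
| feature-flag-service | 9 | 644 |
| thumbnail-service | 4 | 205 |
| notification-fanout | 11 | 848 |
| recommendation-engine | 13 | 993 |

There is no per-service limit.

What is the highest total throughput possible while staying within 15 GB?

Density check — geo-lookup 80.12, notification-fanout 77.09, recommendation-engine 76.38 are the best per GB.
Geo-lookup + feed-ranker uses 15 of the 15 GB and totals 1104.

1104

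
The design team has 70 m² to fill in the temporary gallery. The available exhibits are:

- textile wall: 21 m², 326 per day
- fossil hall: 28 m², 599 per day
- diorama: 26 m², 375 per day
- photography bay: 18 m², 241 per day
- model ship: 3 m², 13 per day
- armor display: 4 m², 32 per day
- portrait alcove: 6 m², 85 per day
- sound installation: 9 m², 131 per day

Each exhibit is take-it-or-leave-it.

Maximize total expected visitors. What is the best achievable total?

1190

Ranking by ratio (expected visitors/m²): fossil hall 21.39, textile wall 15.52, sound installation 14.56, diorama 14.42.
Taking the top-ratio exhibits first gives textile wall + fossil hall + armor display + portrait alcove + sound installation for 1173 (68 m²).
Dropping textile wall and armor display frees 25 m²; slotting in diorama (26 m²) lifts the total to 1190 at 69 m².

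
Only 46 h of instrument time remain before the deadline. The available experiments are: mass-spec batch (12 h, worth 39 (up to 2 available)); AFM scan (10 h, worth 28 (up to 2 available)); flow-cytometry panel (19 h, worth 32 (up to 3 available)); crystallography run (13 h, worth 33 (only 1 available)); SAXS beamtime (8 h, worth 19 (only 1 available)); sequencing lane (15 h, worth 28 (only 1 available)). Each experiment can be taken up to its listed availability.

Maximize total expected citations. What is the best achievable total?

134

Best packing: 2×mass-spec batch + 2×AFM scan — 44 h, 134 total.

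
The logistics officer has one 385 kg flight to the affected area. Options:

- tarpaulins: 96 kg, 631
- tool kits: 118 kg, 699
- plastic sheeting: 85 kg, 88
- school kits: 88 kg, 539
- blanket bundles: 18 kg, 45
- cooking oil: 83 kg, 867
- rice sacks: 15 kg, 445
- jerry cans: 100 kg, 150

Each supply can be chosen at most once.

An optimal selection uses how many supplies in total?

4

Optimal total is 2736.
One optimal bundle: tarpaulins + tool kits + school kits + cooking oil (385 kg).
All optima have 4 supplies.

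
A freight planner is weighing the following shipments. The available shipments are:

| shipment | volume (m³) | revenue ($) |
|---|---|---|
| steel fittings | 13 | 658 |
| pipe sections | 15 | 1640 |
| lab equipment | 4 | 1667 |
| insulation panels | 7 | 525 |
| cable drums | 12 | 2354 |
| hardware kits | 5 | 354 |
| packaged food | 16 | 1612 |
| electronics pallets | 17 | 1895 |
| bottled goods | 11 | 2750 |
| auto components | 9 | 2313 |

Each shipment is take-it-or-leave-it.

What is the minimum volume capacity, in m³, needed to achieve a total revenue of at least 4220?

Look for the lowest-volume combination reaching 4220.
Taking lab equipment + bottled goods gives 4417 (≥ 4220) for 15 m³.
Any bundle with less than 15 m³ falls short of 4220.

15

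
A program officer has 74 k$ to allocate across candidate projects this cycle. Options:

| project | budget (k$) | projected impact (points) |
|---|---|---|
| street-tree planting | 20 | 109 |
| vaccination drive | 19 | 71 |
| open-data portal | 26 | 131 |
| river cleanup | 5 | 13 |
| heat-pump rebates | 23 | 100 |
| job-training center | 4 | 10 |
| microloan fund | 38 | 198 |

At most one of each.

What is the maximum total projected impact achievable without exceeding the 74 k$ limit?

Filling by ratio: street-tree planting + river cleanup + job-training center + microloan fund for 330, with 7 k$ left unused.
The 42 k$ tied up in job-training center and microloan fund is better spent on open-data portal + heat-pump rebates — total rises to 353 (74 k$).
Runner-up open-data portal + river cleanup + job-training center + microloan fund tops out at 352.

353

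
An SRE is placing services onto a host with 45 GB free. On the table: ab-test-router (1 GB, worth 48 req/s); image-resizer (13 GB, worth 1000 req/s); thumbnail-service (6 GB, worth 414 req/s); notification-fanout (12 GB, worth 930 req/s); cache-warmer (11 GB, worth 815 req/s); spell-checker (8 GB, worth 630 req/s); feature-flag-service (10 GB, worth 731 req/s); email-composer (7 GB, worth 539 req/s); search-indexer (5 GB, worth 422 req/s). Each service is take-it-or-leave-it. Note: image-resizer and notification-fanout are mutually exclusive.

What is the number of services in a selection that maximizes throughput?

The maximum throughput within 45 GB is 3454.
ab-test-router + image-resizer + cache-warmer + spell-checker + email-composer + search-indexer hits 3454 at 45 GB.
All optima have 6 services.

6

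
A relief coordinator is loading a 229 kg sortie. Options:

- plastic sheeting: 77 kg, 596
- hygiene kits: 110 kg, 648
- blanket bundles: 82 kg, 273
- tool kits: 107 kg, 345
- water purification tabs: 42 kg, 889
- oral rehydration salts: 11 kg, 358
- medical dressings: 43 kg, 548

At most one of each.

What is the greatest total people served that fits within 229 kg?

2443

Density check — oral rehydration salts 32.55, water purification tabs 21.17, medical dressings 12.74 are the best per kg.
A density-first pass picks plastic sheeting + water purification tabs + oral rehydration salts + medical dressings — 2391 at 173 kg.
Dropping plastic sheeting frees 77 kg; slotting in hygiene kits (110 kg) lifts the total to 2443 at 206 kg.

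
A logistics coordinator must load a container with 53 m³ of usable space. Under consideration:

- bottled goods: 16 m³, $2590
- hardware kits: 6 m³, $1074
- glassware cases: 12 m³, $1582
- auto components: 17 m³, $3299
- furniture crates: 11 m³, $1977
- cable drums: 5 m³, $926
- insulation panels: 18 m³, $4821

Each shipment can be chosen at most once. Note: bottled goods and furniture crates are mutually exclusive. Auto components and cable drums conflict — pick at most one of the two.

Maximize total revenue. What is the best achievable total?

11171

Hardware kits + auto components + furniture crates + insulation panels uses 52 of the 53 m³ and totals 11171.
Runner-up hardware kits + glassware cases + auto components + insulation panels tops out at 10776.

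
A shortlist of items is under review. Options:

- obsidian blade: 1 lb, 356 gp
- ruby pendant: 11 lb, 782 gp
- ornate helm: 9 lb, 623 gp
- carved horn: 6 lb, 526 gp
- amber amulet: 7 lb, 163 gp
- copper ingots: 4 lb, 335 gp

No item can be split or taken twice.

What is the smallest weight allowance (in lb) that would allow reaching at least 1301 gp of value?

Need the lightest bundle worth ≥ 1301.
obsidian blade + ornate helm + copper ingots reaches 1314 using 14 lb.
No combination under 14 lb hits 1301.

14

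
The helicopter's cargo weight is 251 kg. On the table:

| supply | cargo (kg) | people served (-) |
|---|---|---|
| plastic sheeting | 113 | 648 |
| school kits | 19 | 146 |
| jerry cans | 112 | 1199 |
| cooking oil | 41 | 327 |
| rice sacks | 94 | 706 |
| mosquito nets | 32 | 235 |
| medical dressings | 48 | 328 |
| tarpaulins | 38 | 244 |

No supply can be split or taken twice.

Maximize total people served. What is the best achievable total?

By people served per kg: jerry cans 10.71, cooking oil 7.98, school kits 7.68, rice sacks 7.51 lead.
Greedy by ratio would take school kits + jerry cans + cooking oil + mosquito nets + tarpaulins: 242 kg used, total 2151.
Replace school kits and mosquito nets and tarpaulins with rice sacks: the trade gains 81 net, giving 2232 at 247 kg.
No other feasible combination exceeds 2232.

2232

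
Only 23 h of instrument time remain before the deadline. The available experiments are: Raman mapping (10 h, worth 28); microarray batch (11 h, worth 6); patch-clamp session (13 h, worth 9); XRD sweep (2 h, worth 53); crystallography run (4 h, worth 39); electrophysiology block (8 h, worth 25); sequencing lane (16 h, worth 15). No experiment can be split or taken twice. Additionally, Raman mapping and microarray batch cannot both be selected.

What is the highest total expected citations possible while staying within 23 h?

120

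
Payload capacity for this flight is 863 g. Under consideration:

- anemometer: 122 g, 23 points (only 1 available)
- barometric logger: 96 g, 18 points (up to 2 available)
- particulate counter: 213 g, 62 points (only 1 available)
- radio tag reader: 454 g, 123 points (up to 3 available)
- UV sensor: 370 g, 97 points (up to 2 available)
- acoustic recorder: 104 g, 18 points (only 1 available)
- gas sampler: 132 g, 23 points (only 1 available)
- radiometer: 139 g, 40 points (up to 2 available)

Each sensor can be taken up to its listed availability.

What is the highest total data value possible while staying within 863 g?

239

Ranking by ratio (data value/g): particulate counter 0.29, radiometer 0.29, radio tag reader 0.27, UV sensor 0.26.
Particulate counter + UV sensor + 2×radiometer uses 861 of the 863 g and totals 239.
That's the maximum — no swap from here does better than 239.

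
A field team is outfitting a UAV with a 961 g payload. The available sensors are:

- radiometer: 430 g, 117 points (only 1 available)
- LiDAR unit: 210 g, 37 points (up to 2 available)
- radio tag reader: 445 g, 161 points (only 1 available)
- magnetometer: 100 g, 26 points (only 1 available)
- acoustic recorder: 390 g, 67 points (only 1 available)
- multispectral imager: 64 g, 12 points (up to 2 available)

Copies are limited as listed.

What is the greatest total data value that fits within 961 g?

290

Best packing: radiometer + radio tag reader + multispectral imager — 939 g, 290 total.
That's the maximum — no swap from here does better than 290.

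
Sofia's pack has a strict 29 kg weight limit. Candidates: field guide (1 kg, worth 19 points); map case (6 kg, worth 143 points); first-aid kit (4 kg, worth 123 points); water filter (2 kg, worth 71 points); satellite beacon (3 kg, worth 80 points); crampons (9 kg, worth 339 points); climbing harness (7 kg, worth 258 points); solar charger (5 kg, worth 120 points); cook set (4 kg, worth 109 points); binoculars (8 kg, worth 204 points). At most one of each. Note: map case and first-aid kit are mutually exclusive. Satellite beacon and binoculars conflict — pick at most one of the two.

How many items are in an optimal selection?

6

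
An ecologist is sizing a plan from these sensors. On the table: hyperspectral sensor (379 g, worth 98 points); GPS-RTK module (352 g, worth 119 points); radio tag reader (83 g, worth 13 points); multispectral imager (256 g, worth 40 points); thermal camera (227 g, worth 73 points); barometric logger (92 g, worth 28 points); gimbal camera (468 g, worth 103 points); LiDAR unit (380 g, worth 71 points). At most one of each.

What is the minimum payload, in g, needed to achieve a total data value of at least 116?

Need the lightest bundle worth ≥ 116.
Taking GPS-RTK module gives 119 (≥ 116) for 352 g.
No combination under 352 g hits 116.

352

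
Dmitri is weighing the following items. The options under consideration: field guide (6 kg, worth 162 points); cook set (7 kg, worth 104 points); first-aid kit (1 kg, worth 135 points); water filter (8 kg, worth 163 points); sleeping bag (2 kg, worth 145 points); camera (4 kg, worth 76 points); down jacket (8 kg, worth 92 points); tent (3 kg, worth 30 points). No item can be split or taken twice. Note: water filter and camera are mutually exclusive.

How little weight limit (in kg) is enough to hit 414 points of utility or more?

9

Minimise kg subject to total utility ≥ 414.
field guide + first-aid kit + sleeping bag reaches 442 using 9 kg.
Any bundle with less than 9 kg falls short of 414.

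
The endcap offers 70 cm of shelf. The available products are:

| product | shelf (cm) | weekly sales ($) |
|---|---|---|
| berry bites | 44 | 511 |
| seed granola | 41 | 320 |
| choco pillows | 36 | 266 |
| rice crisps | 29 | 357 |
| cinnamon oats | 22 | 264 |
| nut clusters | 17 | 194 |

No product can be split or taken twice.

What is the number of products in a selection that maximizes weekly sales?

Best achievable weekly sales is 815.
For example rice crisps + cinnamon oats + nut clusters achieves it, using 68 cm.
Any selection reaching 815 contains exactly 3 products.

3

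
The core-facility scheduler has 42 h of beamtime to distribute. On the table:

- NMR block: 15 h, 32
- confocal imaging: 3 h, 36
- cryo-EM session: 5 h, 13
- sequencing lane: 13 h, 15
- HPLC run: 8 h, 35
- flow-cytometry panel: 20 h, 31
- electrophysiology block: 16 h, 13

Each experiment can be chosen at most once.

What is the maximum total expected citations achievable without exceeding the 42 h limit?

118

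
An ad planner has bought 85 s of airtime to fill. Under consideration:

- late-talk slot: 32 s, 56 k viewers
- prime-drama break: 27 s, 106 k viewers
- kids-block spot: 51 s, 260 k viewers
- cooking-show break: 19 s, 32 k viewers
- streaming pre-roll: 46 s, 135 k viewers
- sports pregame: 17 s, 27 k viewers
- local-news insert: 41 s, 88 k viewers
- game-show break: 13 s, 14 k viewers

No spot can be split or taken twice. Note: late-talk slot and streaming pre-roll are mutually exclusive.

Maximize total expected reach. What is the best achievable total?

366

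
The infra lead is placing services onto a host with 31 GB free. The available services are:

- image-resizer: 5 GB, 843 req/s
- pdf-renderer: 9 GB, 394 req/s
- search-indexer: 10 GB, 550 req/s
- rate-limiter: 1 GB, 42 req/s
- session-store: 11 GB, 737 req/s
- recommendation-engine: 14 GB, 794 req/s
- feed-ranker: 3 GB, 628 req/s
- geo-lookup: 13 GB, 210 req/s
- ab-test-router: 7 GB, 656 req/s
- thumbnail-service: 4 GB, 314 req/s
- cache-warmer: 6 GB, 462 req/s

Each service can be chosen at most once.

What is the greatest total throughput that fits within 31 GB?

The ratio heuristic lands on image-resizer + rate-limiter + feed-ranker + ab-test-router + thumbnail-service + cache-warmer (2945) but leaves 5 GB idle.
The 6 GB tied up in cache-warmer is better spent on session-store — total rises to 3220 (31 GB).
Every other selection either busts 31 GB or fails to beat 3220.

3220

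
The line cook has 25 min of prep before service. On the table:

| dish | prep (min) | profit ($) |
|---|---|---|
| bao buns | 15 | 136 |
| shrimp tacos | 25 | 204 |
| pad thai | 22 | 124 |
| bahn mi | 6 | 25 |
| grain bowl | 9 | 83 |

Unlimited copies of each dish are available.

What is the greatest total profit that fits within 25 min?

219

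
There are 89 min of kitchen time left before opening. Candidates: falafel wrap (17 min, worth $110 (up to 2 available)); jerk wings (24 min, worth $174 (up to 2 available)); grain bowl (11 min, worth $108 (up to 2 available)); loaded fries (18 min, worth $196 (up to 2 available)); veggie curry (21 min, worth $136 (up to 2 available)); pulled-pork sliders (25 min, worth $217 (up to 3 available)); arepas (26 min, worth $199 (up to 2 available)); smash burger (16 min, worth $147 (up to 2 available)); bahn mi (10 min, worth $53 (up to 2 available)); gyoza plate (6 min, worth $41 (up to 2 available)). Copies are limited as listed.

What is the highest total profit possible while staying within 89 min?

By profit per min: loaded fries 10.89, grain bowl 9.82, smash burger 9.19 lead.
Filling by ratio: 2×grain bowl + 2×loaded fries + smash burger + 2×gyoza plate for 837, with 3 min left unused.
Dropping smash burger and gyoza plate frees 22 min; slotting in pulled-pork sliders (25 min) lifts the total to 866 at 89 min.
Nothing else within 89 min beats 866.

866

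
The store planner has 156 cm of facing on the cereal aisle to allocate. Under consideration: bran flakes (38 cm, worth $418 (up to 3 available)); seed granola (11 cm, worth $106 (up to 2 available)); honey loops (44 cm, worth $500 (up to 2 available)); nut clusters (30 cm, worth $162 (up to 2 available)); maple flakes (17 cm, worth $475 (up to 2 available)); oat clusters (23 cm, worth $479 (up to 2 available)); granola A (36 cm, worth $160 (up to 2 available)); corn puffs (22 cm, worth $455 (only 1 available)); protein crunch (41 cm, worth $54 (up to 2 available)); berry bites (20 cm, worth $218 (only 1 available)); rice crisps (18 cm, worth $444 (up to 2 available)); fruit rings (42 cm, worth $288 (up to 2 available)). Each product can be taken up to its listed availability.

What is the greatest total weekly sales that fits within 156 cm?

Ranking by ratio (weekly sales/cm): maple flakes 27.94, rice crisps 24.67, oat clusters 20.83.
Seed granola + 2×maple flakes + 2×oat clusters + corn puffs + 2×rice crisps uses 149 of the 156 cm and totals 3357.
Nothing else within 156 cm beats 3357.

3357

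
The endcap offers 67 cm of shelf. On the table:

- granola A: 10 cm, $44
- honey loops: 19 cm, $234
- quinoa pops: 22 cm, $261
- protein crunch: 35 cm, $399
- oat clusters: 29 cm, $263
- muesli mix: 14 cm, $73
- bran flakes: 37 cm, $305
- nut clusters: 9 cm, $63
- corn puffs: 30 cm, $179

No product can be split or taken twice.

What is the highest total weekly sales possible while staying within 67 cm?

723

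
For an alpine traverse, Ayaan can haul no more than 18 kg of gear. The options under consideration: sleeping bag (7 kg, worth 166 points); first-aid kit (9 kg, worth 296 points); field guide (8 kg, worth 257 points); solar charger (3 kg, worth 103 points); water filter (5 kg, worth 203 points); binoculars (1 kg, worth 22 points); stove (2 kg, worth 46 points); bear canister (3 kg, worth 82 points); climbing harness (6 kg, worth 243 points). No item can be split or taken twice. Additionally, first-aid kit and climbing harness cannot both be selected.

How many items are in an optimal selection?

5

Optimal total is 653.
For example solar charger + water filter + binoculars + bear canister + climbing harness achieves it, using 18 kg.
Every optimal selection uses 5 items.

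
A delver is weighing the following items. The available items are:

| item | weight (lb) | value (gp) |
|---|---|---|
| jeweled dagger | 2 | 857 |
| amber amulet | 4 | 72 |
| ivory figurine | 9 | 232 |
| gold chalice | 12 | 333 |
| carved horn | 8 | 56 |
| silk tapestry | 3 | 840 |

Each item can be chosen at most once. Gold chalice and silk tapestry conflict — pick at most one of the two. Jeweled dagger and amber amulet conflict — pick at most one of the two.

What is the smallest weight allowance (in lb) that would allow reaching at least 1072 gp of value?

Look for the lowest-weight combination reaching 1072.
jeweled dagger + silk tapestry: 1697 value at 5 lb.
No combination under 5 lb hits 1072.

5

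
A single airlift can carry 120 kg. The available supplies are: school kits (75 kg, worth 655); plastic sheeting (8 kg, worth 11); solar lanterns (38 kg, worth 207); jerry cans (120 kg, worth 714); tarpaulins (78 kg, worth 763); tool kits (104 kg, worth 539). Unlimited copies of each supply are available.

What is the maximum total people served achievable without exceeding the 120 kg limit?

Solar lanterns + tarpaulins uses 116 of the 120 kg and totals 970.
The spare 4 kg is too small for any remaining supply, and no exchange beats 970.

970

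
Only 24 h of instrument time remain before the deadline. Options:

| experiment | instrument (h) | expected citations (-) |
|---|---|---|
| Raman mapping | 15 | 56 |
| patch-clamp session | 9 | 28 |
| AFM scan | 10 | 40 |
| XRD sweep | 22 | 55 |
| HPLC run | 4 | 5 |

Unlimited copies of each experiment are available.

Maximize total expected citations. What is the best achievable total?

By expected citations per h: AFM scan 4.00, Raman mapping 3.73, patch-clamp session 3.11, XRD sweep 2.50 lead.
2×AFM scan + HPLC run uses 24 of the 24 h and totals 85.
No other feasible combination exceeds 85.

85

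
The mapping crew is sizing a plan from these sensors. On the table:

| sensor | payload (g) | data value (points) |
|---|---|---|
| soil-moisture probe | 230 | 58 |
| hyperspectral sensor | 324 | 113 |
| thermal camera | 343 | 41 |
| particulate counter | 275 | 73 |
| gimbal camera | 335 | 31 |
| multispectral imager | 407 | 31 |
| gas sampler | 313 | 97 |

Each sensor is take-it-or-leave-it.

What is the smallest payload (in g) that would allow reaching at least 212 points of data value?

818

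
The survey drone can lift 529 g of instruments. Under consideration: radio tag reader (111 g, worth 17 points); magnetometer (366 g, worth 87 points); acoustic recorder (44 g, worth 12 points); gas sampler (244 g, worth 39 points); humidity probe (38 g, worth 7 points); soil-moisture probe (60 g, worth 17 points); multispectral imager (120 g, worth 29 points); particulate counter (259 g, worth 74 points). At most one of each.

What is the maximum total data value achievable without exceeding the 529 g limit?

139

Ranking by ratio (data value/g): particulate counter 0.29, soil-moisture probe 0.28, acoustic recorder 0.27, multispectral imager 0.24.
Best packing: acoustic recorder + humidity probe + soil-moisture probe + multispectral imager + particulate counter — 521 g, 139 total.
Runner-up acoustic recorder + soil-moisture probe + multispectral imager + particulate counter tops out at 132.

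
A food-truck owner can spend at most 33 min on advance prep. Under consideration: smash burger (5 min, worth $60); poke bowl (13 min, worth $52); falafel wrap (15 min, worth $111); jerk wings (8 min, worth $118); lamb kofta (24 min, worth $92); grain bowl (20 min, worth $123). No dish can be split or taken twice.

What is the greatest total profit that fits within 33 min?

301

Ranking by ratio (profit/min): jerk wings 14.75, smash burger 12.00, falafel wrap 7.40, grain bowl 6.15.
Taking the top-ratio dishes first gives smash burger + falafel wrap + jerk wings for 289 (28 min).
Dropping falafel wrap frees 15 min; slotting in grain bowl (20 min) lifts the total to 301 at 33 min.
Runner-up smash burger + falafel wrap + jerk wings tops out at 289.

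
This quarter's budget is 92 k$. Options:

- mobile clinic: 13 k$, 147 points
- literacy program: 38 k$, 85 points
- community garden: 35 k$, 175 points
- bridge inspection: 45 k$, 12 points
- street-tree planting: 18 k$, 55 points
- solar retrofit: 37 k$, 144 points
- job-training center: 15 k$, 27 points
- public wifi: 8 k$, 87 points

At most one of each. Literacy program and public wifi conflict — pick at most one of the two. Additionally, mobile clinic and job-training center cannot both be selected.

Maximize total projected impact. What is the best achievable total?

466

By projected impact per k$: mobile clinic 11.31, public wifi 10.88, community garden 5.00 lead.
Taking mobile clinic + community garden + solar retrofit: 85 k$ used, 466 in projected impact.
The closest alternative, mobile clinic + community garden + street-tree planting + public wifi, reaches only 464.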